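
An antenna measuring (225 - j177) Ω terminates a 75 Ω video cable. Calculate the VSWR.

VSWR ≈ 4.99

Γ = (Z_L − Z_0)/(Z_L + Z_0) = (150 − j177)/(300 − j177)
|Γ| = 232/348 = 0.666
VSWR = (1 + |Γ|)/(1 − |Γ|) = 1.67/0.334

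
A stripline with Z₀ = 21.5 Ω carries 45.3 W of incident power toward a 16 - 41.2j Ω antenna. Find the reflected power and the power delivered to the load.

|Γ| = |(-5.5 − j41.2)/(37.5 − j41.2)| = 0.746
|Γ|² = 0.557
P_refl = |Γ|²·P_inc = 25.2 W, P_del = (1 − |Γ|²)·P_inc = 20.1 W

P_reflected ≈ 25.2 W; P_delivered ≈ 20.1 W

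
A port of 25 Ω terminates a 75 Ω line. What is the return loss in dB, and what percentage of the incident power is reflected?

Γ = (25 − 75)/(25 + 75) = -0.5
RL = −20·log₁₀(0.5) = 6.02 dB
P_refl/P_inc = |Γ|² = 0.25

RL ≈ 6.02 dB; 25% of incident power reflected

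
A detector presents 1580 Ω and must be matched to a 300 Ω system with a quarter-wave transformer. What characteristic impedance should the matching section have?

Z_qwt ≈ 688 Ω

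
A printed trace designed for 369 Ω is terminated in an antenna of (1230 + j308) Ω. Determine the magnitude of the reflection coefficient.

|Γ| ≈ 0.562

Γ = (Z_L − Z_0)/(Z_L + Z_0) = (861 + j308)/(1599 + j308)
|Γ| = 914/1630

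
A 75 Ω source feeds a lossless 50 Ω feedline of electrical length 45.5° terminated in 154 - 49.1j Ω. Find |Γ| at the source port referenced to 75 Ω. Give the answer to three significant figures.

tan(βl) = 1.02
Z_in = Z_0·(Z_L + jZ_0·tanβl)/(Z_0 + jZ_L·tanβl) = 22.7 − j34.7 Ω
Γ_s = (Z_in − Z_s)/(Z_in + Z_s) = (-52.3 − j34.7)/(97.7 − j34.7), |Γ_s| = 0.606

|Γ| ≈ 0.606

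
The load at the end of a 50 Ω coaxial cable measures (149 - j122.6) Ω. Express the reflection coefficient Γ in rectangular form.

Γ = (Z_L − Z_0)/(Z_L + Z_0) = (99 − j122.6)/(199 − j122.6)

Γ ≈ 0.636 − j0.224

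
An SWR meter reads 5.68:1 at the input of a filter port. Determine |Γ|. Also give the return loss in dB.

|Γ| ≈ 0.701; return loss ≈ 3.09 dB

|Γ| = (S − 1)/(S + 1) = (5.68 − 1)/(5.68 + 1) = 4.68/6.68
RL = −20·log₁₀|Γ| = −20·log₁₀(0.701)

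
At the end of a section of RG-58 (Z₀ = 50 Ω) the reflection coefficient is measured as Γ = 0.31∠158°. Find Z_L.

Z_L = Z_0·(1 + Γ)/(1 − Γ) = 50·(0.713 + j0.116)/(1.29 − j0.116)

Z_L ≈ 27 + j6.95 Ω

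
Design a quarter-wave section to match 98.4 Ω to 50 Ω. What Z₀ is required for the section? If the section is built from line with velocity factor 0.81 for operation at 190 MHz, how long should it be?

Z_qwt = √(Z_0·R_L) = √(50 × 98.4) = √4920
λ = 0.81·c/f = 1.28 m, so l = λ/4 = 0.32 m

Z_qwt ≈ 70.1 Ω; length ≈ 32 cm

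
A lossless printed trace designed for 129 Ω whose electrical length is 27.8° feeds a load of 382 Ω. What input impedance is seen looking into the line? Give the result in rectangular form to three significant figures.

Z_in ≈ 142 − j154 Ω

tan(βl) = tan(27.8°) = 0.527
Z_in = Z_0·(Z_L + jZ_0·tanβl)/(Z_0 + jZ_L·tanβl)
     = 129·(382 + j68)/(129 + j201)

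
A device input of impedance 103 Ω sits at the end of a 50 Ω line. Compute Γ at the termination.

Γ = (Z_L − Z_0)/(Z_L + Z_0) = (103 − 50)/(103 + 50) = 53/153

Γ = 0.346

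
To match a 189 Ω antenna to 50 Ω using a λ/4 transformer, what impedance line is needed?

Z_qwt = √(Z_0·R_L) = √(50 × 189) = √9450

Z_qwt ≈ 97.2 Ω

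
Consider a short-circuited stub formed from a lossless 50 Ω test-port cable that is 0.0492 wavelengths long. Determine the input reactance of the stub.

X_in ≈ 16 Ω (inductive)

βl = 2π × 0.0492 = 17.7°
tan(βl) = 0.319
For a short-circuited stub, Z_in = jZ_0·tan(βl)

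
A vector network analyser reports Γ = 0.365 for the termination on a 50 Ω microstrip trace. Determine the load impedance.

Z_L ≈ 107 Ω

Z_L = Z_0·(1 + Γ)/(1 − Γ) = 50·(1.36)/(0.635)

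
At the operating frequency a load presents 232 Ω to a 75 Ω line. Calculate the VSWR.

VSWR ≈ 3.09

Γ = (232 − 75)/(232 + 75) = 0.511
VSWR = (1 + 0.511)/(1 − 0.511)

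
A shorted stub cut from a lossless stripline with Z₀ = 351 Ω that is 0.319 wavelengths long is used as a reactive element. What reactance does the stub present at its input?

X_in ≈ -758 Ω (capacitive)

βl = 2π × 0.319 = 115°
tan(βl) = -2.16
For a shorted stub, Z_in = jZ_0·tan(βl)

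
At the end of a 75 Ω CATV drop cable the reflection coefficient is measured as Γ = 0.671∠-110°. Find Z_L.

Z_L = Z_0·(1 + Γ)/(1 − Γ) = 75·(0.771 − j0.631)/(1.23 + j0.631)

Z_L ≈ 21.6 − j49.5 Ω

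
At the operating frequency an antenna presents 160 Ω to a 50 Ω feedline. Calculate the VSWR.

Γ = (160 − 50)/(160 + 50) = 0.524
VSWR = (1 + 0.524)/(1 − 0.524)

VSWR ≈ 3.2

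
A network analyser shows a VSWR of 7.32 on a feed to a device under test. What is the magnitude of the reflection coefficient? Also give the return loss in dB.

|Γ| ≈ 0.76; return loss ≈ 2.39 dB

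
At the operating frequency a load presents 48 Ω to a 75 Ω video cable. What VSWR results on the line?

Γ = (48 − 75)/(48 + 75) = -0.22
VSWR = (1 + 0.22)/(1 − 0.22)

VSWR ≈ 1.56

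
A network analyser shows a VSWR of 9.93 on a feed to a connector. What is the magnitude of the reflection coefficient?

|Γ| ≈ 0.817

|Γ| = (S − 1)/(S + 1) = (9.93 − 1)/(9.93 + 1) = 8.93/10.9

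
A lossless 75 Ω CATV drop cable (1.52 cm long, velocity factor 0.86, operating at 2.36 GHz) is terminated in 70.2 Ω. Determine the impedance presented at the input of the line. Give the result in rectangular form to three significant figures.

Z_in ≈ 75.7 + j4.93 Ω

λ = v/f = 0.86·c / 2.36 GHz = 0.109 m
βl = 2π·l/λ = 2π × 0.139 = 50.1°
tan(βl) = tan(50.1°) = 1.19
Z_in = Z_0·(Z_L + jZ_0·tanβl)/(Z_0 + jZ_L·tanβl)
     = 75·(70.2 + j89.6)/(75 + j83.8)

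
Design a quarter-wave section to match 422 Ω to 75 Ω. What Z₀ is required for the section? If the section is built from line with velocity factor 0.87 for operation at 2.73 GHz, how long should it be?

Z_qwt ≈ 178 Ω; length ≈ 2.39 cm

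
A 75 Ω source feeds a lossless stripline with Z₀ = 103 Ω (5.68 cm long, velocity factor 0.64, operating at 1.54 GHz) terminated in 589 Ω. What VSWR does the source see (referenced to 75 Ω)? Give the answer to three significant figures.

λ = v/f = 0.64·c / 1.54 GHz = 0.125 m
βl = 2π·l/λ = 2π × 0.456 = 164°
tan(βl) = -0.287
Z_in = Z_0·(Z_L + jZ_0·tanβl)/(Z_0 + jZ_L·tanβl) = 173 + j254 Ω
Γ_s = (Z_in − Z_s)/(Z_in + Z_s) = (98 + j254)/(248 + j254), |Γ_s| = 0.767
VSWR = (1 + |Γ_s|)/(1 − |Γ_s|)

VSWR ≈ 7.58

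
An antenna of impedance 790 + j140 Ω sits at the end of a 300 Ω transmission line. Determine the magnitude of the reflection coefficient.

Γ = (Z_L − Z_0)/(Z_L + Z_0) = (490 + j140)/(1090 + j140)
|Γ| = 510/1100

|Γ| ≈ 0.464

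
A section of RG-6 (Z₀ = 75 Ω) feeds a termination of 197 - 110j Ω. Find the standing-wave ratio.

VSWR ≈ 3.54

Γ = (Z_L − Z_0)/(Z_L + Z_0) = (122 − j110)/(272 − j110)
|Γ| = 164/293 = 0.56
VSWR = (1 + |Γ|)/(1 − |Γ|) = 1.56/0.44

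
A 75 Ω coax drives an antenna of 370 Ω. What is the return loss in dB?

Γ = (370 − 75)/(370 + 75) = 0.663
RL = −20·log₁₀|Γ| = −20·log₁₀(0.663)

RL ≈ 3.57 dB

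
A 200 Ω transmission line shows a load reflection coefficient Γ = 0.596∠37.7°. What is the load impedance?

Z_L = Z_0·(1 + Γ)/(1 − Γ) = 200·(1.47 + j0.364)/(0.528 − j0.364)

Z_L ≈ 313 + j354 Ω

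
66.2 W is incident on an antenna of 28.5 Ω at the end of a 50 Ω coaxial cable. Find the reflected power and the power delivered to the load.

Γ = (28.5 − 50)/(28.5 + 50) = -0.274
|Γ|² = 0.075
P_refl = |Γ|²·P_inc = 4.97 W, P_del = (1 − |Γ|²)·P_inc = 61.2 W

P_reflected ≈ 4.97 W; P_delivered ≈ 61.2 W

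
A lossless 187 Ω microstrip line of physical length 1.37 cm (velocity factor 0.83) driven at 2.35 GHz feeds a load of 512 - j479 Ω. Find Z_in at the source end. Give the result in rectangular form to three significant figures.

Z_in ≈ 49 − j114 Ω

λ = v/f = 0.83·c / 2.35 GHz = 0.106 m
βl = 2π·l/λ = 2π × 0.129 = 46.5°
tan(βl) = tan(46.5°) = 1.06
Z_in = Z_0·(Z_L + jZ_0·tanβl)/(Z_0 + jZ_L·tanβl)
     = 187·(512 − j282)/(693 + j540)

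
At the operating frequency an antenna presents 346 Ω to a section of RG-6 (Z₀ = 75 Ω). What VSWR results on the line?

VSWR ≈ 4.61

For a purely resistive load, VSWR = R_L/Z_0 or Z_0/R_L (whichever > 1) = 346/75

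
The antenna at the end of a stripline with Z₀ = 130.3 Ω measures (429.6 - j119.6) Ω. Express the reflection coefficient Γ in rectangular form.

Γ ≈ 0.555 − j0.0951

Γ = (Z_L − Z_0)/(Z_L + Z_0) = (299.3 − j119.6)/(559.9 − j119.6)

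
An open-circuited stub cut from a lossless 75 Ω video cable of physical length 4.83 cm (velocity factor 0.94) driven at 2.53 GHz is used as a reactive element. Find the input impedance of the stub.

Z_in ≈ +j168 Ω

λ = v/f = 0.94·c / 2.53 GHz = 0.111 m
βl = 2π·l/λ = 2π × 0.433 = 156°
tan(βl) = -0.445
For an open-circuited stub, Z_in = −jZ_0·cot(βl) = −jZ_0/tan(βl)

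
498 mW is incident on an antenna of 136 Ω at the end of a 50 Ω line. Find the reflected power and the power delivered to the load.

P_reflected ≈ 106 mW; P_delivered ≈ 392 mW

Γ = (136 − 50)/(136 + 50) = 0.462
|Γ|² = 0.214
P_refl = |Γ|²·P_inc = 106 mW, P_del = (1 − |Γ|²)·P_inc = 392 mW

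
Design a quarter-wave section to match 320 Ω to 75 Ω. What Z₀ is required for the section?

Z_qwt = √(Z_0·R_L) = √(75 × 320) = √24000

Z_qwt ≈ 155 Ω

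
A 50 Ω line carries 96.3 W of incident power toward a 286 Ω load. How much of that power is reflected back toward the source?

Γ = (286 − 50)/(286 + 50) = 0.702
|Γ|² = 0.493
P_refl = |Γ|²·P_inc = 47.5 W, P_del = (1 − |Γ|²)·P_inc = 48.8 W

P_reflected ≈ 47.5 W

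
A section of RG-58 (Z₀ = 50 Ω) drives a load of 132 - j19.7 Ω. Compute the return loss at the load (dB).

Γ = (82 − j19.7)/(182 − j19.7), |Γ| = 0.461
RL = −20·log₁₀|Γ| = −20·log₁₀(0.461)

RL ≈ 6.73 dB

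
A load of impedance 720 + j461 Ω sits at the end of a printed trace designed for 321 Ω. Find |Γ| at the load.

Γ = (Z_L − Z_0)/(Z_L + Z_0) = (399 + j461)/(1041 + j461)
|Γ| = 610/1140

|Γ| ≈ 0.536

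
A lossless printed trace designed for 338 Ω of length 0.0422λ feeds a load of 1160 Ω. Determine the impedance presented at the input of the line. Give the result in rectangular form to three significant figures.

Z_in ≈ 667 − j529 Ω

βl = 2π × 0.0422 = 15.2°
tan(βl) = tan(15.2°) = 0.272
Z_in = Z_0·(Z_L + jZ_0·tanβl)/(Z_0 + jZ_L·tanβl)
     = 338·(1160 + j91.8)/(338 + j315)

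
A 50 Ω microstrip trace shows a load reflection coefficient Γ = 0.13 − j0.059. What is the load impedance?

Z_L = Z_0·(1 + Γ)/(1 − Γ) = 50·(1.13 − j0.059)/(0.87 + j0.059)

Z_L ≈ 64.4 − j7.76 Ω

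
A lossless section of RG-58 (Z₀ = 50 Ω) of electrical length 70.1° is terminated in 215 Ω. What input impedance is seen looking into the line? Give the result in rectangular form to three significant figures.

Z_in ≈ 13.1 − j17 Ω

tan(βl) = tan(70.1°) = 2.76
Z_in = Z_0·(Z_L + jZ_0·tanβl)/(Z_0 + jZ_L·tanβl)
     = 50·(215 + j138)/(50 + j594)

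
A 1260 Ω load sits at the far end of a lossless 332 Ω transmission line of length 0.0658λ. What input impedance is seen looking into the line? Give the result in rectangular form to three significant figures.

Z_in ≈ 398 − j518 Ω

βl = 2π × 0.0658 = 23.7°
tan(βl) = tan(23.7°) = 0.439
Z_in = Z_0·(Z_L + jZ_0·tanβl)/(Z_0 + jZ_L·tanβl)
     = 332·(1260 + j146)/(332 + j553)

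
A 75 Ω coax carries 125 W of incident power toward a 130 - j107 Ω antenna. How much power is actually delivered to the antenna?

|Γ| = |(55 − j107)/(205 − j107)| = 0.52
|Γ|² = 0.271
P_refl = |Γ|²·P_inc = 33.8 W, P_del = (1 − |Γ|²)·P_inc = 91.2 W

P_delivered ≈ 91.2 W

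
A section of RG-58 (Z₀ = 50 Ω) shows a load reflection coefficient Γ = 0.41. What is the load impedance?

Z_L = Z_0·(1 + Γ)/(1 − Γ) = 50·(1.41)/(0.59)

Z_L ≈ 119 Ω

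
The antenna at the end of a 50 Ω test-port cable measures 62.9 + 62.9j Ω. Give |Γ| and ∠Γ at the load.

Γ = (Z_L − Z_0)/(Z_L + Z_0) = (12.9 + j62.9)/(112.9 + j62.9)
|Γ| = 64.2/129 = 0.497

Γ ≈ 0.497 ∠ 49.3°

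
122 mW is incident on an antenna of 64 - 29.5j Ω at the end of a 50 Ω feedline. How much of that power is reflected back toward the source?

P_reflected ≈ 9.38 mW

|Γ| = |(14 − j29.5)/(114 − j29.5)| = 0.277
|Γ|² = 0.0769
P_refl = |Γ|²·P_inc = 9.38 mW, P_del = (1 − |Γ|²)·P_inc = 113 mW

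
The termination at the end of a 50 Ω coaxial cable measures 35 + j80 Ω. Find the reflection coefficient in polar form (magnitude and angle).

Γ ≈ 0.697 ∠ 57.4°

Γ = (Z_L − Z_0)/(Z_L + Z_0) = (-15 + j80)/(85 + j80)
|Γ| = 81.4/117 = 0.697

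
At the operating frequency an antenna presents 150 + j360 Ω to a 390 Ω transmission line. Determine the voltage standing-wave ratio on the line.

Γ = (Z_L − Z_0)/(Z_L + Z_0) = (-240 + j360)/(540 + j360)
|Γ| = 433/649 = 0.667
VSWR = (1 + |Γ|)/(1 − |Γ|) = 1.67/0.333

VSWR ≈ 5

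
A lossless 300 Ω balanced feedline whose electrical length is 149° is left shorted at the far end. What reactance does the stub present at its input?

X_in ≈ -180 Ω (capacitive)

tan(βl) = -0.601
For a shorted stub, Z_in = jZ_0·tan(βl)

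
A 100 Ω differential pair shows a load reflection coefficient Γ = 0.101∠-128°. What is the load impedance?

Z_L ≈ 87.2 − j14 Ω

Z_L = Z_0·(1 + Γ)/(1 − Γ) = 100·(0.938 − j0.0796)/(1.06 + j0.0796)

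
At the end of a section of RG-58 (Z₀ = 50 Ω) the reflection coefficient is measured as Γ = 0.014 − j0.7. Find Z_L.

Z_L = Z_0·(1 + Γ)/(1 − Γ) = 50·(1.01 − j0.7)/(0.986 + j0.7)

Z_L ≈ 17.4 − j47.9 Ω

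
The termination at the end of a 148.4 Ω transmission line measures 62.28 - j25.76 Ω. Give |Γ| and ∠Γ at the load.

Γ ≈ 0.424 ∠ -156°

Γ = (Z_L − Z_0)/(Z_L + Z_0) = (-86.12 − j25.76)/(210.7 − j25.76)
|Γ| = 89.9/212 = 0.424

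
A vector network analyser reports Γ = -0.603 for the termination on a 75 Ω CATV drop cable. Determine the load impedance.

Z_L ≈ 18.6 Ω

Z_L = Z_0·(1 + Γ)/(1 − Γ) = 75·(0.397)/(1.6)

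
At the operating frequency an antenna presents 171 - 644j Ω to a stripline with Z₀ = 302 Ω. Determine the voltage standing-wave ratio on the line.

Γ = (Z_L − Z_0)/(Z_L + Z_0) = (-131 − j644)/(473 − j644)
|Γ| = 657/799 = 0.822
VSWR = (1 + |Γ|)/(1 − |Γ|) = 1.82/0.178

VSWR ≈ 10.3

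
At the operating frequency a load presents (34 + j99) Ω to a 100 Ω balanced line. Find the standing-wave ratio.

Γ = (Z_L − Z_0)/(Z_L + Z_0) = (-66 + j99)/(134 + j99)
|Γ| = 119/167 = 0.714
VSWR = (1 + |Γ|)/(1 − |Γ|) = 1.71/0.286

VSWR ≈ 6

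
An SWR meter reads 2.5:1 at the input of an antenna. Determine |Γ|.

|Γ| = (S − 1)/(S + 1) = (2.5 − 1)/(2.5 + 1) = 1.5/3.5

|Γ| ≈ 0.429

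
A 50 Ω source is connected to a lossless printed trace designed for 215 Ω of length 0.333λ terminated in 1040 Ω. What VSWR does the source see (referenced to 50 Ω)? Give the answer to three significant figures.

VSWR ≈ 6.54

βl = 2π × 0.333 = 120°
tan(βl) = -1.74
Z_in = Z_0·(Z_L + jZ_0·tanβl)/(Z_0 + jZ_L·tanβl) = 58.3 + j117 Ω
Γ_s = (Z_in − Z_s)/(Z_in + Z_s) = (8.3 + j117)/(108 + j117), |Γ_s| = 0.735
VSWR = (1 + |Γ_s|)/(1 − |Γ_s|)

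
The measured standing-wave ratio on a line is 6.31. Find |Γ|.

|Γ| = (S − 1)/(S + 1) = (6.31 − 1)/(6.31 + 1) = 5.31/7.31

|Γ| ≈ 0.726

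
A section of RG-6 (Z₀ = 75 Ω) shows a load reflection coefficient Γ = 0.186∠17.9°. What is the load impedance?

Z_L = Z_0·(1 + Γ)/(1 − Γ) = 75·(1.18 + j0.0572)/(0.823 − j0.0572)

Z_L ≈ 106 + j12.6 Ω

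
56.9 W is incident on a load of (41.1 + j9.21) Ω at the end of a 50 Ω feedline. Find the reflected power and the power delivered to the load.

P_reflected ≈ 1.11 W; P_delivered ≈ 55.8 W

|Γ| = |(-8.9 + j9.21)/(91.1 + j9.21)| = 0.14
|Γ|² = 0.0196
P_refl = |Γ|²·P_inc = 1.11 W, P_del = (1 − |Γ|²)·P_inc = 55.8 W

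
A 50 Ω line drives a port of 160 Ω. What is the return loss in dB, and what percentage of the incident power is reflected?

RL ≈ 5.62 dB; 27.4% of incident power reflected

Γ = (160 − 50)/(160 + 50) = 0.524
RL = −20·log₁₀(0.524) = 5.62 dB
P_refl/P_inc = |Γ|² = 0.274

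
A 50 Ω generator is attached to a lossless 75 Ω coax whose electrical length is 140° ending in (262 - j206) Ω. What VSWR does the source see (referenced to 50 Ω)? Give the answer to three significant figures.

VSWR ≈ 7.33

tan(βl) = -0.839
Z_in = Z_0·(Z_L + jZ_0·tanβl)/(Z_0 + jZ_L·tanβl) = 43.4 + j109 Ω
Γ_s = (Z_in − Z_s)/(Z_in + Z_s) = (-6.63 + j109)/(93.4 + j109), |Γ_s| = 0.76
VSWR = (1 + |Γ_s|)/(1 − |Γ_s|)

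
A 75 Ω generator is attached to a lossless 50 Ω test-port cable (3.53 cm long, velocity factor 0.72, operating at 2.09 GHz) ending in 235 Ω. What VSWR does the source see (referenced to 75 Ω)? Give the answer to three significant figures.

λ = v/f = 0.72·c / 2.09 GHz = 0.103 m
βl = 2π·l/λ = 2π × 0.342 = 123°
tan(βl) = -1.54
Z_in = Z_0·(Z_L + jZ_0·tanβl)/(Z_0 + jZ_L·tanβl) = 14.8 + j30.4 Ω
Γ_s = (Z_in − Z_s)/(Z_in + Z_s) = (-60.2 + j30.4)/(89.8 + j30.4), |Γ_s| = 0.711
VSWR = (1 + |Γ_s|)/(1 − |Γ_s|)

VSWR ≈ 5.92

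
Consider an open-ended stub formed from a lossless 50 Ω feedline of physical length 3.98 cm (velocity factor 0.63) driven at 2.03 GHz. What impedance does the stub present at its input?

λ = v/f = 0.63·c / 2.03 GHz = 0.0931 m
βl = 2π·l/λ = 2π × 0.427 = 154°
tan(βl) = -0.49
For an open-ended stub, Z_in = −jZ_0·cot(βl) = −jZ_0/tan(βl)

Z_in ≈ +j102 Ω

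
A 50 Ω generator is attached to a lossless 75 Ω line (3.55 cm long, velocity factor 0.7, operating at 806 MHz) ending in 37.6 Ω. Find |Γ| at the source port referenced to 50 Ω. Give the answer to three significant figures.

λ = v/f = 0.7·c / 806 MHz = 0.261 m
βl = 2π·l/λ = 2π × 0.136 = 49.1°
tan(βl) = 1.15
Z_in = Z_0·(Z_L + jZ_0·tanβl)/(Z_0 + jZ_L·tanβl) = 65.6 + j48.5 Ω
Γ_s = (Z_in − Z_s)/(Z_in + Z_s) = (15.6 + j48.5)/(116 + j48.5), |Γ_s| = 0.406

|Γ| ≈ 0.406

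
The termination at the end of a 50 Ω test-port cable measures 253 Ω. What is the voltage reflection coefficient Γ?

Γ = 0.67

Γ = (Z_L − Z_0)/(Z_L + Z_0) = (253 − 50)/(253 + 50) = 203/303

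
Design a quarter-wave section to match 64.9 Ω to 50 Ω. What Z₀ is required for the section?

Z_qwt ≈ 57 Ω

Z_qwt = √(Z_0·R_L) = √(50 × 64.9) = √3245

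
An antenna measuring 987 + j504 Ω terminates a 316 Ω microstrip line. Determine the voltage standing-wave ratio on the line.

VSWR ≈ 4.01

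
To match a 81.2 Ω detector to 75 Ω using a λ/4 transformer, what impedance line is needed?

Z_qwt ≈ 78 Ω

Z_qwt = √(Z_0·R_L) = √(75 × 81.2) = √6090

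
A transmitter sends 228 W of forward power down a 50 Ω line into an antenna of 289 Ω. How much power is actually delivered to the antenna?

P_delivered ≈ 115 W

Γ = (289 − 50)/(289 + 50) = 0.705
|Γ|² = 0.497
P_refl = |Γ|²·P_inc = 113 W, P_del = (1 − |Γ|²)·P_inc = 115 W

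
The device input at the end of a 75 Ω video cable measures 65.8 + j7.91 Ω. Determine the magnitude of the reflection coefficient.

|Γ| ≈ 0.086

Γ = (Z_L − Z_0)/(Z_L + Z_0) = (-9.2 + j7.91)/(140.8 + j7.91)
|Γ| = 12.1/141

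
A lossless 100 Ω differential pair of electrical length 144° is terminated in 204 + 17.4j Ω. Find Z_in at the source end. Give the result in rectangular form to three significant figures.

tan(βl) = tan(144°) = -0.727
Z_in = Z_0·(Z_L + jZ_0·tanβl)/(Z_0 + jZ_L·tanβl)
     = 100·(204 − j55.3)/(113 − j148)

Z_in ≈ 89.9 + j69.3 Ω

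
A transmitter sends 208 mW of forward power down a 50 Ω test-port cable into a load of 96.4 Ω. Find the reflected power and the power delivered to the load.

P_reflected ≈ 20.9 mW; P_delivered ≈ 187 mW

Γ = (96.4 − 50)/(96.4 + 50) = 0.317
|Γ|² = 0.1
P_refl = |Γ|²·P_inc = 20.9 mW, P_del = (1 − |Γ|²)·P_inc = 187 mW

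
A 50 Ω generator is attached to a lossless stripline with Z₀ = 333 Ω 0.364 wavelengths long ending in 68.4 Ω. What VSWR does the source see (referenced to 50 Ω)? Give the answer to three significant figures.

VSWR ≈ 19.3

βl = 2π × 0.364 = 131°
tan(βl) = -1.15
Z_in = Z_0·(Z_L + jZ_0·tanβl)/(Z_0 + jZ_L·tanβl) = 150 − j347 Ω
Γ_s = (Z_in − Z_s)/(Z_in + Z_s) = (100 − j347)/(200 − j347), |Γ_s| = 0.902
VSWR = (1 + |Γ_s|)/(1 − |Γ_s|)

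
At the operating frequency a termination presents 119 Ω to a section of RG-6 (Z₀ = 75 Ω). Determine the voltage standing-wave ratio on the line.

Γ = (119 − 75)/(119 + 75) = 0.227
VSWR = (1 + 0.227)/(1 − 0.227)

VSWR ≈ 1.59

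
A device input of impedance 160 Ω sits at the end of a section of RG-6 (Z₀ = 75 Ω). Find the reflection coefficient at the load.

Γ = (Z_L − Z_0)/(Z_L + Z_0) = (160 − 75)/(160 + 75) = 85/235

Γ = 0.362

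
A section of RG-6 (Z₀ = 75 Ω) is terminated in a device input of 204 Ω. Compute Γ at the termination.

Γ = (Z_L − Z_0)/(Z_L + Z_0) = (204 − 75)/(204 + 75) = 129/279

Γ = 0.462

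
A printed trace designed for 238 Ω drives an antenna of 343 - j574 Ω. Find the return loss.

Γ = (105 − j574)/(581 − j574), |Γ| = 0.714
RL = −20·log₁₀|Γ| = −20·log₁₀(0.714)

RL ≈ 2.92 dB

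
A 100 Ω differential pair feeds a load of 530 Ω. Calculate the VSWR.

VSWR ≈ 5.3

For a purely resistive load, VSWR = R_L/Z_0 or Z_0/R_L (whichever > 1) = 530/100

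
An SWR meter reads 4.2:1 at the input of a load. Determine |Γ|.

|Γ| ≈ 0.615

|Γ| = (S − 1)/(S + 1) = (4.2 − 1)/(4.2 + 1) = 3.2/5.2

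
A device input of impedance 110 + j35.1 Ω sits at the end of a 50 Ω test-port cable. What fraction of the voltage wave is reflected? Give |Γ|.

Γ = (Z_L − Z_0)/(Z_L + Z_0) = (60 + j35.1)/(160 + j35.1)
|Γ| = 69.5/164

|Γ| ≈ 0.424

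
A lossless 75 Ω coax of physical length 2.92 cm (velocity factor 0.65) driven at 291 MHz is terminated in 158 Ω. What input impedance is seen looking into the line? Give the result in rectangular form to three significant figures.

Z_in ≈ 126 − j53.6 Ω

λ = v/f = 0.65·c / 291 MHz = 0.67 m
βl = 2π·l/λ = 2π × 0.0436 = 15.7°
tan(βl) = tan(15.7°) = 0.281
Z_in = Z_0·(Z_L + jZ_0·tanβl)/(Z_0 + jZ_L·tanβl)
     = 75·(158 + j21.1)/(75 + j44.4)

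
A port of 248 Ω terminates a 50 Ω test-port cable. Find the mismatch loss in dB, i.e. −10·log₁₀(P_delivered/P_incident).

mismatch loss ≈ 2.53 dB

Γ = (248 − 50)/(248 + 50) = 0.664
|Γ|² = 0.441, so P_del/P_inc = 1 − |Γ|² = 0.559
ML = −10·log₁₀(1 − |Γ|²)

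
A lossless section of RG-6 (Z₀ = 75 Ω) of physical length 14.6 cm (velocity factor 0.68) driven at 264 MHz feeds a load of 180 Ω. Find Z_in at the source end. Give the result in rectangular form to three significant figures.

Z_in ≈ 35.3 − j24.3 Ω

λ = v/f = 0.68·c / 264 MHz = 0.773 m
βl = 2π·l/λ = 2π × 0.189 = 68°
tan(βl) = tan(68°) = 2.48
Z_in = Z_0·(Z_L + jZ_0·tanβl)/(Z_0 + jZ_L·tanβl)
     = 75·(180 + j186)/(75 + j446)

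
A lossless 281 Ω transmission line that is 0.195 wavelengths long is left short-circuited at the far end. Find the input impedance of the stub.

βl = 2π × 0.195 = 70.2°
tan(βl) = 2.78
For a short-circuited stub, Z_in = jZ_0·tan(βl)

Z_in ≈ +j781 Ω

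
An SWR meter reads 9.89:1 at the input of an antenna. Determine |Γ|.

|Γ| ≈ 0.816

|Γ| = (S − 1)/(S + 1) = (9.89 − 1)/(9.89 + 1) = 8.89/10.9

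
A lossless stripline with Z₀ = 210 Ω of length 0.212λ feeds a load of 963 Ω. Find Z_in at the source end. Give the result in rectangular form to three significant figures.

Z_in ≈ 48.4 − j48.5 Ω

βl = 2π × 0.212 = 76.3°
tan(βl) = tan(76.3°) = 4.11
Z_in = Z_0·(Z_L + jZ_0·tanβl)/(Z_0 + jZ_L·tanβl)
     = 210·(963 + j863)/(210 + j3960)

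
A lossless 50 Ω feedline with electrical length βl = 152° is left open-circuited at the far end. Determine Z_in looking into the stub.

tan(βl) = -0.532
For an open-circuited stub, Z_in = −jZ_0·cot(βl) = −jZ_0/tan(βl)

Z_in ≈ +j94 Ω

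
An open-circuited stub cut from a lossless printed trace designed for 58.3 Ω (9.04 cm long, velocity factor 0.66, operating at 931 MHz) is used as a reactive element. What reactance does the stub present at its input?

λ = v/f = 0.66·c / 931 MHz = 0.213 m
βl = 2π·l/λ = 2π × 0.425 = 153°
tan(βl) = -0.509
For an open-circuited stub, Z_in = −jZ_0·cot(βl) = −jZ_0/tan(βl)

X_in ≈ 115 Ω (inductive)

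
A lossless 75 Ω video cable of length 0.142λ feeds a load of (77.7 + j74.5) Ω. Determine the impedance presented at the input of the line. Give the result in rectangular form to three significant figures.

Z_in ≈ 116 − j81.4 Ω

βl = 2π × 0.142 = 51.1°
tan(βl) = tan(51.1°) = 1.24
Z_in = Z_0·(Z_L + jZ_0·tanβl)/(Z_0 + jZ_L·tanβl)
     = 75·(77.7 + j168)/(-17.4 + j96.4)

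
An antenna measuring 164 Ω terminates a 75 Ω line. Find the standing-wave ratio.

VSWR ≈ 2.19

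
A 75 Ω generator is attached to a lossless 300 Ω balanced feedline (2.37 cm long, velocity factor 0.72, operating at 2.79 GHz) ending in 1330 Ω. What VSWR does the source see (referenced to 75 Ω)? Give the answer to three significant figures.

λ = v/f = 0.72·c / 2.79 GHz = 0.0774 m
βl = 2π·l/λ = 2π × 0.306 = 110°
tan(βl) = -2.72
Z_in = Z_0·(Z_L + jZ_0·tanβl)/(Z_0 + jZ_L·tanβl) = 76.3 + j104 Ω
Γ_s = (Z_in − Z_s)/(Z_in + Z_s) = (1.31 + j104)/(151 + j104), |Γ_s| = 0.567
VSWR = (1 + |Γ_s|)/(1 − |Γ_s|)

VSWR ≈ 3.62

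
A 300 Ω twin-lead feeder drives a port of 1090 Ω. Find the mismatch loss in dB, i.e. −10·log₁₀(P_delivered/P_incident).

mismatch loss ≈ 1.69 dB

Γ = (1090 − 300)/(1090 + 300) = 0.568
|Γ|² = 0.323, so P_del/P_inc = 1 − |Γ|² = 0.677
ML = −10·log₁₀(1 − |Γ|²)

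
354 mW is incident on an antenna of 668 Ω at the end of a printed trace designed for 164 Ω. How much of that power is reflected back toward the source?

Γ = (668 − 164)/(668 + 164) = 0.606
|Γ|² = 0.367
P_refl = |Γ|²·P_inc = 130 mW, P_del = (1 − |Γ|²)·P_inc = 224 mW

P_reflected ≈ 130 mW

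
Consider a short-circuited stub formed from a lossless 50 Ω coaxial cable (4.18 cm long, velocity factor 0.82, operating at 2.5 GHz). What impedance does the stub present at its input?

Z_in ≈ −j25.6 Ω

λ = v/f = 0.82·c / 2.5 GHz = 0.0984 m
βl = 2π·l/λ = 2π × 0.425 = 153°
tan(βl) = -0.511
For a short-circuited stub, Z_in = jZ_0·tan(βl)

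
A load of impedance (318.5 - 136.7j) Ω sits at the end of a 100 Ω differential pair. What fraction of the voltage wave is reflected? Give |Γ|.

Γ = (Z_L − Z_0)/(Z_L + Z_0) = (218.5 − j136.7)/(418.5 − j136.7)
|Γ| = 258/440

|Γ| ≈ 0.585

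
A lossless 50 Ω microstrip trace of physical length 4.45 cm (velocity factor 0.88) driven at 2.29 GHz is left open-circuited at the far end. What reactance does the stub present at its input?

X_in ≈ 57.4 Ω (inductive)

λ = v/f = 0.88·c / 2.29 GHz = 0.115 m
βl = 2π·l/λ = 2π × 0.386 = 139°
tan(βl) = -0.87
For an open-circuited stub, Z_in = −jZ_0·cot(βl) = −jZ_0/tan(βl)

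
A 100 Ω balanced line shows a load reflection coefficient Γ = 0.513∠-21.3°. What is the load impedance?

Z_L = Z_0·(1 + Γ)/(1 − Γ) = 100·(1.48 − j0.186)/(0.522 + j0.186)

Z_L ≈ 240 − j121 Ω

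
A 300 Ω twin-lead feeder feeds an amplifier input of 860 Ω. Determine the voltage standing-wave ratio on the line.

VSWR ≈ 2.87

For a purely resistive load, VSWR = R_L/Z_0 or Z_0/R_L (whichever > 1) = 860/300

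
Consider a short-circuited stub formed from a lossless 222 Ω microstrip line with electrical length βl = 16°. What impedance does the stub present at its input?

Z_in ≈ +j63.7 Ω

tan(βl) = 0.287
For a short-circuited stub, Z_in = jZ_0·tan(βl)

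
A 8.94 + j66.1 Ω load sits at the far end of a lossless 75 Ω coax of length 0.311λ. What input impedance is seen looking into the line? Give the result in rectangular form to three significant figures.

Z_in ≈ 6.25 − j37.1 Ω

βl = 2π × 0.311 = 112°
tan(βl) = tan(112°) = -2.48
Z_in = Z_0·(Z_L + jZ_0·tanβl)/(Z_0 + jZ_L·tanβl)
     = 75·(8.94 − j120)/(239 − j22.2)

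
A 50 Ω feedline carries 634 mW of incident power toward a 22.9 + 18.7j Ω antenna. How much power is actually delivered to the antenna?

|Γ| = |(-27.1 + j18.7)/(72.9 + j18.7)| = 0.437
|Γ|² = 0.191
P_refl = |Γ|²·P_inc = 121 mW, P_del = (1 − |Γ|²)·P_inc = 513 mW

P_delivered ≈ 513 mW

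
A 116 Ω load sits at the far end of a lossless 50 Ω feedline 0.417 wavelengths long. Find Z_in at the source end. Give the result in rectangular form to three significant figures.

βl = 2π × 0.417 = 150°
tan(βl) = tan(150°) = -0.575
Z_in = Z_0·(Z_L + jZ_0·tanβl)/(Z_0 + jZ_L·tanβl)
     = 50·(116 − j28.7)/(50 − j66.6)

Z_in ≈ 55.6 + j45.3 Ω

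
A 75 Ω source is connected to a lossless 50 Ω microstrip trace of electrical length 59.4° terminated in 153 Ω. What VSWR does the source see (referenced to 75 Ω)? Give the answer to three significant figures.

VSWR ≈ 3.97

tan(βl) = 1.69
Z_in = Z_0·(Z_L + jZ_0·tanβl)/(Z_0 + jZ_L·tanβl) = 21.3 − j25.5 Ω
Γ_s = (Z_in − Z_s)/(Z_in + Z_s) = (-53.7 − j25.5)/(96.3 − j25.5), |Γ_s| = 0.597
VSWR = (1 + |Γ_s|)/(1 − |Γ_s|)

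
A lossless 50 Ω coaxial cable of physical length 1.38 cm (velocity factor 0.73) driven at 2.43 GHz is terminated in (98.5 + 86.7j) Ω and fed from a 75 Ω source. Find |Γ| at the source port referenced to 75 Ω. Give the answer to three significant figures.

|Γ| ≈ 0.585

λ = v/f = 0.73·c / 2.43 GHz = 0.0901 m
βl = 2π·l/λ = 2π × 0.153 = 55.1°
tan(βl) = 1.43
Z_in = Z_0·(Z_L + jZ_0·tanβl)/(Z_0 + jZ_L·tanβl) = 29.5 − j50.4 Ω
Γ_s = (Z_in − Z_s)/(Z_in + Z_s) = (-45.5 − j50.4)/(105 − j50.4), |Γ_s| = 0.585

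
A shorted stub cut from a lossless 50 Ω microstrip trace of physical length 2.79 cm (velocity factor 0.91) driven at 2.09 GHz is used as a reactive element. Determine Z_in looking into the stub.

λ = v/f = 0.91·c / 2.09 GHz = 0.131 m
βl = 2π·l/λ = 2π × 0.214 = 76.9°
tan(βl) = 4.3
For a shorted stub, Z_in = jZ_0·tan(βl)

Z_in ≈ +j215 Ω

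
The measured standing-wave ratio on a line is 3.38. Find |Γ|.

|Γ| = (S − 1)/(S + 1) = (3.38 − 1)/(3.38 + 1) = 2.38/4.38

|Γ| ≈ 0.543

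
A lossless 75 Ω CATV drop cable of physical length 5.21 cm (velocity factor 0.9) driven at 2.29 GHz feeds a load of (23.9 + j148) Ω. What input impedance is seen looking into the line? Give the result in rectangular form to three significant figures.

λ = v/f = 0.9·c / 2.29 GHz = 0.118 m
βl = 2π·l/λ = 2π × 0.442 = 159°
tan(βl) = tan(159°) = -0.382
Z_in = Z_0·(Z_L + jZ_0·tanβl)/(Z_0 + jZ_L·tanβl)
     = 75·(23.9 + j119)/(132 − j9.14)

Z_in ≈ 8.86 + j68.6 Ω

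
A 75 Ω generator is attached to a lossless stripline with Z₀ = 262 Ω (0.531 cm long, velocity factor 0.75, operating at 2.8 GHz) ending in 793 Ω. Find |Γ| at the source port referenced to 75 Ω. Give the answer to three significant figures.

λ = v/f = 0.75·c / 2.8 GHz = 0.0804 m
βl = 2π·l/λ = 2π × 0.0661 = 23.8°
tan(βl) = 0.441
Z_in = Z_0·(Z_L + jZ_0·tanβl)/(Z_0 + jZ_L·tanβl) = 341 − j339 Ω
Γ_s = (Z_in − Z_s)/(Z_in + Z_s) = (266 − j339)/(416 − j339), |Γ_s| = 0.803

|Γ| ≈ 0.803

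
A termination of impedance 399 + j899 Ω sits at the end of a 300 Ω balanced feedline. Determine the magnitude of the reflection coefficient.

Γ = (Z_L − Z_0)/(Z_L + Z_0) = (99 + j899)/(699 + j899)
|Γ| = 904/1140

|Γ| ≈ 0.794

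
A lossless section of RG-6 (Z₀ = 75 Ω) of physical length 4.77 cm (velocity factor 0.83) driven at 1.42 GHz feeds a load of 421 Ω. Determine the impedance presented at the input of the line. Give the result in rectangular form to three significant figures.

Z_in ≈ 13.6 + j10.1 Ω

λ = v/f = 0.83·c / 1.42 GHz = 0.175 m
βl = 2π·l/λ = 2π × 0.272 = 97.9°
tan(βl) = tan(97.9°) = -7.18
Z_in = Z_0·(Z_L + jZ_0·tanβl)/(Z_0 + jZ_L·tanβl)
     = 75·(421 − j539)/(75 − j3020)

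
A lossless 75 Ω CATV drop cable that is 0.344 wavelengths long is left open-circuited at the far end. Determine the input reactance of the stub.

X_in ≈ 50.3 Ω (inductive)

βl = 2π × 0.344 = 124°
tan(βl) = -1.49
For an open-circuited stub, Z_in = −jZ_0·cot(βl) = −jZ_0/tan(βl)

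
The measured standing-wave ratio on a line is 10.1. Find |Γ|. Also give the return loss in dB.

|Γ| = (S − 1)/(S + 1) = (10.1 − 1)/(10.1 + 1) = 9.1/11.1
RL = −20·log₁₀|Γ| = −20·log₁₀(0.82)

|Γ| ≈ 0.82; return loss ≈ 1.73 dB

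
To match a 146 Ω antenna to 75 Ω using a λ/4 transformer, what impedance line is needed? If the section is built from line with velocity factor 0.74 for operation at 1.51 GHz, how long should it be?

Z_qwt ≈ 105 Ω; length ≈ 3.68 cm

Z_qwt = √(Z_0·R_L) = √(75 × 146) = √10950
λ = 0.74·c/f = 0.147 m, so l = λ/4 = 0.0368 m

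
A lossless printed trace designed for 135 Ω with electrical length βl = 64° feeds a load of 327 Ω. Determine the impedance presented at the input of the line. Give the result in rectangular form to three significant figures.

tan(βl) = tan(64°) = 2.05
Z_in = Z_0·(Z_L + jZ_0·tanβl)/(Z_0 + jZ_L·tanβl)
     = 135·(327 + j277)/(135 + j670)

Z_in ≈ 66.3 − j52.5 Ω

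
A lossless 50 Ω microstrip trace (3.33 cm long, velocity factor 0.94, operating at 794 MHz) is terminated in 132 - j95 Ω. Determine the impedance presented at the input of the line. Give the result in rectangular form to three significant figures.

Z_in ≈ 23.1 − j45.1 Ω

λ = v/f = 0.94·c / 794 MHz = 0.355 m
βl = 2π·l/λ = 2π × 0.0938 = 33.8°
tan(βl) = tan(33.8°) = 0.668
Z_in = Z_0·(Z_L + jZ_0·tanβl)/(Z_0 + jZ_L·tanβl)
     = 50·(132 − j61.6)/(113 + j88.2)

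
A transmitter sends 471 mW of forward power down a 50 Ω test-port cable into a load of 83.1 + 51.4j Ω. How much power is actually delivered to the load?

|Γ| = |(33.1 + j51.4)/(133.1 + j51.4)| = 0.428
|Γ|² = 0.184
P_refl = |Γ|²·P_inc = 86.5 mW, P_del = (1 − |Γ|²)·P_inc = 385 mW

P_delivered ≈ 385 mW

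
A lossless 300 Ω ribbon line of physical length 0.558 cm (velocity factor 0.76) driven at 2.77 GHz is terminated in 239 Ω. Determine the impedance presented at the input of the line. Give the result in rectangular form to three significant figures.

λ = v/f = 0.76·c / 2.77 GHz = 0.0823 m
βl = 2π·l/λ = 2π × 0.0678 = 24.4°
tan(βl) = tan(24.4°) = 0.454
Z_in = Z_0·(Z_L + jZ_0·tanβl)/(Z_0 + jZ_L·tanβl)
     = 300·(239 + j136)/(300 + j108)

Z_in ≈ 255 + j44 Ω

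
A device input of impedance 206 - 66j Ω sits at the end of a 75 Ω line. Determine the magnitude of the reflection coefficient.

Γ = (Z_L − Z_0)/(Z_L + Z_0) = (131 − j66)/(281 − j66)
|Γ| = 147/289

|Γ| ≈ 0.508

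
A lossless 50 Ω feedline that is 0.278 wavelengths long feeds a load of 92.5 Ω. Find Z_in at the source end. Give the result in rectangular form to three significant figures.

βl = 2π × 0.278 = 100°
tan(βl) = tan(100°) = -5.63
Z_in = Z_0·(Z_L + jZ_0·tanβl)/(Z_0 + jZ_L·tanβl)
     = 50·(92.5 − j281)/(50 − j520)

Z_in ≈ 27.6 + j6.23 Ω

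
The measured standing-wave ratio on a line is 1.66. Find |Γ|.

|Γ| ≈ 0.248

|Γ| = (S − 1)/(S + 1) = (1.66 − 1)/(1.66 + 1) = 0.66/2.66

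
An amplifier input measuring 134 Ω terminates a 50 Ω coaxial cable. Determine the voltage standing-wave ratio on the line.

VSWR ≈ 2.68

Γ = (134 − 50)/(134 + 50) = 0.457
VSWR = (1 + 0.457)/(1 − 0.457)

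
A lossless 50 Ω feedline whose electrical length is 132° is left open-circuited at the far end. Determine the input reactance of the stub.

tan(βl) = -1.11
For an open-circuited stub, Z_in = −jZ_0·cot(βl) = −jZ_0/tan(βl)

X_in ≈ 45 Ω (inductive)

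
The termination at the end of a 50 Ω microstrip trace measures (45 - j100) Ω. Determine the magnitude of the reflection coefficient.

|Γ| ≈ 0.726

Γ = (Z_L − Z_0)/(Z_L + Z_0) = (-5 − j100)/(95 − j100)
|Γ| = 100/138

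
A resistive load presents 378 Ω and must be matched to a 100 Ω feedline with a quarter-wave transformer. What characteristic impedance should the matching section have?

Z_qwt = √(Z_0·R_L) = √(100 × 378) = √37800

Z_qwt ≈ 194 Ω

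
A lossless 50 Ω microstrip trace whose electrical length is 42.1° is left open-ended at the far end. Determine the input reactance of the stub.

X_in ≈ -55.3 Ω (capacitive)

tan(βl) = 0.904
For an open-ended stub, Z_in = −jZ_0·cot(βl) = −jZ_0/tan(βl)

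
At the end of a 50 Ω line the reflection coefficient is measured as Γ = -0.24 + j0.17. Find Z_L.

Z_L = Z_0·(1 + Γ)/(1 − Γ) = 50·(0.76 + j0.17)/(1.24 − j0.17)

Z_L ≈ 29.2 + j10.9 Ω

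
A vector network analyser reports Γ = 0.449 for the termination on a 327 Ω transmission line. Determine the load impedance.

Z_L = Z_0·(1 + Γ)/(1 − Γ) = 327·(1.45)/(0.551)

Z_L ≈ 860 Ω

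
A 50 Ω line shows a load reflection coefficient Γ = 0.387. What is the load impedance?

Z_L = Z_0·(1 + Γ)/(1 − Γ) = 50·(1.39)/(0.613)

Z_L ≈ 113 Ω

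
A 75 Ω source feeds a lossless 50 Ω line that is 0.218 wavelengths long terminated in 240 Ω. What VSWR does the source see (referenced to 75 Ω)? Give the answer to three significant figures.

VSWR ≈ 7.04

βl = 2π × 0.218 = 78.5°
tan(βl) = 4.91
Z_in = Z_0·(Z_L + jZ_0·tanβl)/(Z_0 + jZ_L·tanβl) = 10.8 − j9.73 Ω
Γ_s = (Z_in − Z_s)/(Z_in + Z_s) = (-64.2 − j9.73)/(85.8 − j9.73), |Γ_s| = 0.751
VSWR = (1 + |Γ_s|)/(1 − |Γ_s|)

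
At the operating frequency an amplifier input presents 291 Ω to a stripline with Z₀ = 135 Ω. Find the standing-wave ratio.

VSWR ≈ 2.16

For a purely resistive load, VSWR = R_L/Z_0 or Z_0/R_L (whichever > 1) = 291/135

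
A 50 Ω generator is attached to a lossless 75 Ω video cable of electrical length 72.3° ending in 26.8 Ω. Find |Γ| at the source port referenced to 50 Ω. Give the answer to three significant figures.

|Γ| ≈ 0.6

tan(βl) = 3.13
Z_in = Z_0·(Z_L + jZ_0·tanβl)/(Z_0 + jZ_L·tanβl) = 129 + j91 Ω
Γ_s = (Z_in − Z_s)/(Z_in + Z_s) = (78.6 + j91)/(179 + j91), |Γ_s| = 0.6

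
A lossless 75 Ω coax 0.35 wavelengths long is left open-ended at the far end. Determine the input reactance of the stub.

βl = 2π × 0.35 = 126°
tan(βl) = -1.38
For an open-ended stub, Z_in = −jZ_0·cot(βl) = −jZ_0/tan(βl)

X_in ≈ 54.5 Ω (inductive)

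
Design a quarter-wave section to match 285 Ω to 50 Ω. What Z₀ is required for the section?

Z_qwt ≈ 119 Ω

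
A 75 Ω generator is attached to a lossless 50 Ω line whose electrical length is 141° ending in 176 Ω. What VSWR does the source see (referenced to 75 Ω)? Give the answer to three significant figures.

VSWR ≈ 3.56

tan(βl) = -0.81
Z_in = Z_0·(Z_L + jZ_0·tanβl)/(Z_0 + jZ_L·tanβl) = 31.9 + j50.5 Ω
Γ_s = (Z_in − Z_s)/(Z_in + Z_s) = (-43.1 + j50.5)/(107 + j50.5), |Γ_s| = 0.561
VSWR = (1 + |Γ_s|)/(1 − |Γ_s|)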